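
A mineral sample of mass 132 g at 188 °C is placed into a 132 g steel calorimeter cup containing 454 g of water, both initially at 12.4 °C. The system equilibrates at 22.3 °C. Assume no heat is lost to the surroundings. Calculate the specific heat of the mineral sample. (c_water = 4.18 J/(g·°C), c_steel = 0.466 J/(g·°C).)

Energy conservation, ΣQ = 0:
132×c×(22.3 − 188) + 454×4.18×(22.3 − 12.4) + 132×0.466×(22.3 − 12.4) = 0
-21872 c = -19396
c = -19396/-21872 ≈ 0.8868 J/(g·°C)

c ≈ 0.887 J/(g·°C)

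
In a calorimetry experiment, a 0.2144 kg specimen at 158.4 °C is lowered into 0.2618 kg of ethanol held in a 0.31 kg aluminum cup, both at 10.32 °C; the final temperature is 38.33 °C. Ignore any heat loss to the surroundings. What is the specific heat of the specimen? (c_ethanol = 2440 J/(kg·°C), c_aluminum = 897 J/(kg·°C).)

Conservation of energy gives ΣQ = 0:
0.2144×c×(38.33 − 158.4) + 0.2618×2440×(38.33 − 10.32) + 0.31×897×(38.33 − 10.32) = 0
-25.74 c = -25681
c = -25681/-25.74 ≈ 997.6 J/(kg·°C)

c ≈ 998 J/(kg·°C)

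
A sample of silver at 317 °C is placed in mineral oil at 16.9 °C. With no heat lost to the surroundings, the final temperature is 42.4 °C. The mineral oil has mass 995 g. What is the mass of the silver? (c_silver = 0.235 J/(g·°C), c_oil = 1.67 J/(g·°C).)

m ≈ 657 g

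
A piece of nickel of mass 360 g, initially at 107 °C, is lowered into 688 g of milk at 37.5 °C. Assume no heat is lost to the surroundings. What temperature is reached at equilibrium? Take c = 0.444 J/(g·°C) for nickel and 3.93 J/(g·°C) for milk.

Net heat exchanged in the isolated system is zero:
360×0.444×(T − 107) + 688×3.93×(T − 37.5) = 0
(159.84 + 2703.8) T = 159.84×107 + 2703.8×37.5
T = 118497 / 2863.7 = 41.4 °C

T_f ≈ 41.4 °C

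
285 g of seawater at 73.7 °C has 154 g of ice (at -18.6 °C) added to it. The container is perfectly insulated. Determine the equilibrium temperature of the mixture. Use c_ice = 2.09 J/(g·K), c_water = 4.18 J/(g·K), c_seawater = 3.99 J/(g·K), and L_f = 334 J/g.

T_f ≈ 14.8 °C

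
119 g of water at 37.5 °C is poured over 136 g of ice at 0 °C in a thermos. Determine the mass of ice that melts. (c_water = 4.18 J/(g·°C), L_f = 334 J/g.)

Water can give up m c ΔT = 119·4.18·37.5 = 18653 J before reaching 0 °C.
Fully melting the ice requires m_ice L_f = 136·334 = 45424 J.
Since 18653 < 45424 J, not all the ice melts; equilibrium is at 0 °C.
Mass melted = 18653/334 ≈ 55.85 g.

m_melted ≈ 55.8 g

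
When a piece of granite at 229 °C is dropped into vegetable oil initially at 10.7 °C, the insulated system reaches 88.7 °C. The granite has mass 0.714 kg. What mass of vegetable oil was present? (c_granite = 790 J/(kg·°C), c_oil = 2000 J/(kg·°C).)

Net heat exchanged in the isolated system is zero:
0.714·790·(88.7 − 229) + m·2000·(88.7 − 10.7) = 0
156000 m = 79138
m = 79138/156000 ≈ 0.5073 kg

m ≈ 0.507 kg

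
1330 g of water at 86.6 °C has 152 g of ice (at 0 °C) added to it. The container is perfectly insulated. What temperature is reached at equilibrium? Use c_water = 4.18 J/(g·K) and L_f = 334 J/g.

T_f ≈ 69.5 °C

Taking heat into each body as positive, Σ m c ΔT = 0:
latent heat to melt: 152×334 = 50768
  warm the meltwater: 635.36 T
  water: 5559.4(T − 86.6)
6194.8 T = 481444 − 50768 = 430676
T ≈ 69.52 °C. Since T > 0 °C, the all-ice-melts assumption holds.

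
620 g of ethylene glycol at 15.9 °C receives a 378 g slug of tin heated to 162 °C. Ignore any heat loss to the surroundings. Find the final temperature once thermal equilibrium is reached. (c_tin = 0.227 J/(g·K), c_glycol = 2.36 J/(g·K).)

Let T be the final temperature. ΣQ_i = 0:
378·0.227·(T − 162) + 620·2.36·(T − 15.9) = 0
(85.81 + 1463.2) T = 85.81·162 + 1463.2·15.9
T = 37165 / 1549 = 24 °C

T_f ≈ 24.0 °C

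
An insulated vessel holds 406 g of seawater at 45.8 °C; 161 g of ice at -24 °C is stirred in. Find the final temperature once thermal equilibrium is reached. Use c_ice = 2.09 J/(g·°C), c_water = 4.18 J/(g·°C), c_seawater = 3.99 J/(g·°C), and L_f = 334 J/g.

Energy balance with sensible and latent terms:
ice -24→0 °C: 161×2.09×24 = 8075.8; melt ice: 161×334 = 53774; warm the meltwater: 672.98 T; seawater cools: 406×3.99×(T − 45.8) = 1619.9(T − 45.8)
2292.9 T = 74193 − 61850 = 12343
T ≈ 5.38 °C. Since T > 0 °C, the all-ice-melts assumption holds.

T_f ≈ 5.4 °C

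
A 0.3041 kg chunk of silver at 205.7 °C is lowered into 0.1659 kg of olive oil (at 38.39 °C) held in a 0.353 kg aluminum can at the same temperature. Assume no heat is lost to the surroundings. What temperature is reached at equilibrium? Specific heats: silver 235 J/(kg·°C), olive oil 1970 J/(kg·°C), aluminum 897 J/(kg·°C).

Taking heat into each body as positive, Σ m c ΔT = 0:
0.3041*235*(T − 205.7) + 0.1659*1970*(T − 38.39) + 0.353*897*(T − 38.39) = 0
(71.46 + 326.82 + 316.64) T = 71.46*205.7 + 326.82*38.39 + 316.64*38.39
T = 39403 / 714.93 = 55.1 °C

T_f ≈ 55.1 °C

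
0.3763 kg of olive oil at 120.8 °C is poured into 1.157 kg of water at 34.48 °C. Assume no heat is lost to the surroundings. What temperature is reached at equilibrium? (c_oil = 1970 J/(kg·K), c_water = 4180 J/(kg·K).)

|Q_oil| = |Q_water|:
0.3763·1970·(120.8 − T) = 1.157·4180·(T − 34.48)
741.31(120.8 − T) = 4836.3(T − 34.48)
5577.6 T = 256305  ⇒  T ≈ 45.95 °C

T_f ≈ 46.0 °C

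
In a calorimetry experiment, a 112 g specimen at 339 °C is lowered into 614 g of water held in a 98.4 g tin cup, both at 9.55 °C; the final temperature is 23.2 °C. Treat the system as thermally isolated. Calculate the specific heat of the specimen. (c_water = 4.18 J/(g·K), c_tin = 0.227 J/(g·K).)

c ≈ 0.999 J/(g·K)

Setting the total heat transfer to zero:
112×c×(23.2 − 339) + 614×4.18×(23.2 − 9.55) + 98.4×0.227×(23.2 − 9.55) = 0
-35370 c = -35338
c = -35338/-35370 ≈ 0.9991 J/(g·K)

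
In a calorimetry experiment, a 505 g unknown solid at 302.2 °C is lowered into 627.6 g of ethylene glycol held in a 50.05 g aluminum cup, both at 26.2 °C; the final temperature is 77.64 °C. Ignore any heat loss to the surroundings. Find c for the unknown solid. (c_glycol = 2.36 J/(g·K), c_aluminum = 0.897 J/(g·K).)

c ≈ 0.692 J/(g·K)

Setting the total heat transfer to zero:
505·c·(77.64 − 302.2) + 627.6·2.36·(77.64 − 26.2) + 50.05·0.897·(77.64 − 26.2) = 0
-113403 c = -78499
c = -78499/-113403 ≈ 0.6922 J/(g·K)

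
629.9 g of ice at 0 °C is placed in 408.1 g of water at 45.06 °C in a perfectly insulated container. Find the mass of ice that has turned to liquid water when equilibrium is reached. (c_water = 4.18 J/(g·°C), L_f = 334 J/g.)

Cooling the water to 0 °C releases 408.1·4.18·45.06 = 76866 J.
Fully melting the ice requires m_ice L_f = 629.9·334 = 210387 J.
That's not enough to melt it all — equilibrium is at 0 °C with ice remaining.
m_melted·334 = 76866  ⇒  m_melted ≈ 230.1 g.

m_melted ≈ 230 g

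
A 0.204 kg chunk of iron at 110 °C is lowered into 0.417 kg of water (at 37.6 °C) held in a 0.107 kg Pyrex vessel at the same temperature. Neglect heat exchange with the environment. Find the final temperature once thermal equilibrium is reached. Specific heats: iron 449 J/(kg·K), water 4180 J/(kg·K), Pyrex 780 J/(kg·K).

Taking heat into each body as positive, Σ m c ΔT = 0:
0.204·449·(T − 110) + 0.417·4180·(T − 37.6) + 0.107·780·(T − 37.6) = 0
1918.1 T = 78753
T = 78753 / 1918.1 = 41.1 °C

T_f ≈ 41.1 °C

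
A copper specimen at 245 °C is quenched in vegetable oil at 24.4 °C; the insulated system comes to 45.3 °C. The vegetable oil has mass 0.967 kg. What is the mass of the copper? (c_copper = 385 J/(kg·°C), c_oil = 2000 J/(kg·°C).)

m ≈ 0.526 kg

|Q_copper| = |Q_oil|:
m·385·(245 − 45.3) = 0.967·2000·(45.3 − 24.4)
76884 m = 40421  ⇒  m ≈ 0.5257 kg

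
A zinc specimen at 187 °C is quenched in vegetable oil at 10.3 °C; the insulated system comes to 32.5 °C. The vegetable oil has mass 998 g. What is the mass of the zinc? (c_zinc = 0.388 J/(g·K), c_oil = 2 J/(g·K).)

|Q_zinc| = |Q_oil|:
m×0.388×(187 − 32.5) = 998×2×(32.5 − 10.3)
59.95 m = 44311  ⇒  m ≈ 739.2 g

m ≈ 739 g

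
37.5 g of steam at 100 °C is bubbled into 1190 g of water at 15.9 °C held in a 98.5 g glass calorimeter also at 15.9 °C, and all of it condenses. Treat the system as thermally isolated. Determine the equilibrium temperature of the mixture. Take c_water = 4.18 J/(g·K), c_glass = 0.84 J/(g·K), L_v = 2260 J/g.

Taking heat into each body as positive, Σ m c ΔT = 0:
condense steam: −37.5·2260 = −84750; condensate cools 100→T: 37.5·4.18·(T − 100) = 156.75(T − 100); water warms: 1190·4.18·(T − 15.9) = 4974.2(T − 15.9); glass cup: 98.5·0.84·(T − 15.9) = 82.74(T − 15.9)
5213.7 T = 84750 + 15675 + 80405 = 180830
T ≈ 34.68 °C (< 100 °C, so full condensation is consistent).

T_f ≈ 34.7 °C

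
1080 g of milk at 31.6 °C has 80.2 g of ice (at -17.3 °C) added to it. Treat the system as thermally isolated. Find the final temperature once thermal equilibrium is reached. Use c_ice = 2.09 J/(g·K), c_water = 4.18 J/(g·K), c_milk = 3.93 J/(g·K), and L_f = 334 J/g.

T_f ≈ 22.8 °C

Energy balance with sensible and latent terms:
ice -17.3→0 °C: 80.2·2.09·17.3 = 2899.8
  fusion: m_ice L_f = 80.2·334 = 26787
  meltwater 0→T: 80.2·4.18·T = 335.24 T
  milk: 4244.4(T − 31.6)
4579.6 T = 134123 − 29687 = 104436
T ≈ 22.80 °C — above 0 °C, consistent with complete melting.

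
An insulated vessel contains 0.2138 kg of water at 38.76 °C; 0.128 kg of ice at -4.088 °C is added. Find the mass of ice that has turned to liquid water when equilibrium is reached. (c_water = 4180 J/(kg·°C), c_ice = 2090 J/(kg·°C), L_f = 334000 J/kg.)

Water can give up m c ΔT = 0.2138×4180×38.76 = 34639 J before reaching 0 °C.
Warming the ice to 0 °C takes 0.128×2090×4.088 = 1093.6 J, leaving 33546 J for melting.
To melt every bit of ice: 0.128×334000 = 42752 J.
Since 33546 < 42752 J, not all the ice melts; equilibrium is at 0 °C.
m_melt = 33546 / L_f = 0.1004 kg.

m_melted ≈ 0.1 kg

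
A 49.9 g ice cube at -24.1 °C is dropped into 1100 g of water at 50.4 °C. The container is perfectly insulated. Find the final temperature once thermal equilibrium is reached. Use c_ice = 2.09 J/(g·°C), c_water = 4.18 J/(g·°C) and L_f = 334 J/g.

Taking heat into each body as positive, Σ m c ΔT = 0:
ice -24.1→0 °C: 49.9·2.09·24.1 = 2513.4; fusion: m_ice L_f = 49.9·334 = 16667; warm the meltwater: 208.58 T; water: 4598(T − 50.4)
4806.6 T = 231739 − 19180 = 212559
T ≈ 44.22 °C. Since T > 0 °C, the all-ice-melts assumption holds.

T_f ≈ 44.2 °C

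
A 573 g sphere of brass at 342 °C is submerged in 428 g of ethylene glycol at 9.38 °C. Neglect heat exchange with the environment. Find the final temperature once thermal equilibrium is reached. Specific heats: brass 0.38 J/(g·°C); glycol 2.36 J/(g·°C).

T_f ≈ 68.4 °C

Setting the total heat transfer to zero:
573*0.38*(T − 342) + 428*2.36*(T − 9.38) = 0
1227.8 T = 83942
T ≈ 68.37 °C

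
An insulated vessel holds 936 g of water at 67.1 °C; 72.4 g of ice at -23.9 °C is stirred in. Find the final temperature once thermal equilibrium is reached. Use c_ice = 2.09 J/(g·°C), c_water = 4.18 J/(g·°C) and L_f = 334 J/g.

Conservation of energy gives ΣQ = 0:
warm ice to 0 °C: 72.4·2.09·(0 − (-23.9)) = 3616.5
  latent heat to melt: 72.4·334 = 24182
  meltwater 0→T: 72.4·4.18·T = 302.63 T
  water cools: 936·4.18·(T − 67.1) = 3912.5(T − 67.1)
4215.1 T = 262527 − 27798 = 234729
T ≈ 55.69 °C (positive, so assuming full melt was valid).

T_f ≈ 55.7 °C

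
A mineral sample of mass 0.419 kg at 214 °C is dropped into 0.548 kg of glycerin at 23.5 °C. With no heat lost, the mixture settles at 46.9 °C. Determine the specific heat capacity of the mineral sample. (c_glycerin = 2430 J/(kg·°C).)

Net heat exchanged in the isolated system is zero:
0.419·c·(46.9 − 214) + 0.548·2430·(46.9 − 23.5) = 0
-70.01 c = -31160
c = -31160/-70.01 ≈ 445.1 J/(kg·°C)

c ≈ 445 J/(kg·°C)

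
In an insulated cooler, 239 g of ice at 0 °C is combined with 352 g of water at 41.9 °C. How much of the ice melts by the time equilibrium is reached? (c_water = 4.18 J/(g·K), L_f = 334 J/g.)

m_melted ≈ 185 g

Heat available from the water dropping to 0 °C: 352·4.18·41.9 = 61650 J.
Fully melting the ice requires m_ice L_f = 239·334 = 79826 J.
Since 61650 < 79826 J, not all the ice melts; equilibrium is at 0 °C.
m_melt = 61650 / L_f = 184.6 g.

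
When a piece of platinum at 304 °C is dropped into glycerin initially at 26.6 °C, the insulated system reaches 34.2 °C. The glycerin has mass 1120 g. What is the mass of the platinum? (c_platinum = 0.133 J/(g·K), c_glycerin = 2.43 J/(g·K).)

Heat gained plus heat lost sum to zero:
m×0.133×(34.2 − 304) + 1120×2.43×(34.2 − 26.6) = 0
-35.88 m = -20684
m = -20684/-35.88 ≈ 576.4 g

m ≈ 576 g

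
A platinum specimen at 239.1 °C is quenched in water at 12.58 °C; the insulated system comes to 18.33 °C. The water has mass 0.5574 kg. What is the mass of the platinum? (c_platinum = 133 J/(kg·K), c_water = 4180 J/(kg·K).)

m ≈ 0.456 kg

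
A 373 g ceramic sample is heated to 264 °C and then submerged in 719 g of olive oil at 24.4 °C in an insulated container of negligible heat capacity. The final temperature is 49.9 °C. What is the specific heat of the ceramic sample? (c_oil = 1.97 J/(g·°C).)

Energy conservation, ΣQ = 0:
373·c·(49.9 − 264) + 719·1.97·(49.9 − 24.4) = 0
-79859 c = -36119
c = -36119/-79859 ≈ 0.4523 J/(g·°C)

c ≈ 0.452 J/(g·°C)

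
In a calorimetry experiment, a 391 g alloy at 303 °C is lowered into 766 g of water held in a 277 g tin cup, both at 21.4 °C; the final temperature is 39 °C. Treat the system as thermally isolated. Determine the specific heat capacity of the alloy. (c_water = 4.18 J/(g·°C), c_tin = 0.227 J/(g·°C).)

Energy conservation, ΣQ = 0:
391×c×(39 − 303) + 766×4.18×(39 − 21.4) + 277×0.227×(39 − 21.4) = 0
-103224 c = -57460
c = -57460/-103224 ≈ 0.5567 J/(g·°C)

c ≈ 0.557 J/(g·°C)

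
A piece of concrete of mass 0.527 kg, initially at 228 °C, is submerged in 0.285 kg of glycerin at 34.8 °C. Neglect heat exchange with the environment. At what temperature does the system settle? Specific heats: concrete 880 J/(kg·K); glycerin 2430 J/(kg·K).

T_f ≈ 112.3 °C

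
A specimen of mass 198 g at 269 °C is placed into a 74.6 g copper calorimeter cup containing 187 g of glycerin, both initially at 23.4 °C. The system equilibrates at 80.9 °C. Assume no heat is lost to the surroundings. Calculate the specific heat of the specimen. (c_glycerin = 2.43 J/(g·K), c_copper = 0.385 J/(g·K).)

c ≈ 0.746 J/(g·K)

Taking heat into each body as positive, Σ m c ΔT = 0:
198×c×(80.9 − 269) + 187×2.43×(80.9 − 23.4) + 74.6×0.385×(80.9 − 23.4) = 0
-37244 c = -27780
c = -27780/-37244 ≈ 0.7459 J/(g·K)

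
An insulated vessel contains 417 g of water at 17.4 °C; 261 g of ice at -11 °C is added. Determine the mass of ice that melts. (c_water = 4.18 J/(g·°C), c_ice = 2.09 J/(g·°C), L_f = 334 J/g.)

m_melted ≈ 72.8 g

Heat available from the water dropping to 0 °C: 417·4.18·17.4 = 30329 J.
Warming the ice to 0 °C takes 261·2.09·11 = 6000.4 J, leaving 24329 J for melting.
Melting all 261 g of ice would need 261·334 = 87174 J.
That's not enough to melt it all — equilibrium is at 0 °C with ice remaining.
m_melt = 24329 / L_f = 72.84 g.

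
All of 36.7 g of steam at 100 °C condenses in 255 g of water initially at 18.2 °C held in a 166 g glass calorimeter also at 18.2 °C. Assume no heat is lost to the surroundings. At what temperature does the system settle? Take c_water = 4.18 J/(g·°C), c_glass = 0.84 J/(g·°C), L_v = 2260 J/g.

Setting the total heat transfer to zero:
condense steam: −36.7·2260 = −82942; condensed water 100 °C→T: 153.41(T − 100); original water: 1065.9(T − 18.2); cup: 139.44(T − 18.2)
1358.7 T = 82942 + 15341 + 21937 = 120220
T ≈ 88.48 °C — below 100 °C, confirming all the steam condensed.

T_f ≈ 88.5 °C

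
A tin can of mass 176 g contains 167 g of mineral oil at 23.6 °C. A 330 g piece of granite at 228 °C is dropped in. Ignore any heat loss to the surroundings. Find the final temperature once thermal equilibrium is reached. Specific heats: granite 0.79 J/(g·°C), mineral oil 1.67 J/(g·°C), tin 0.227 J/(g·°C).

Heat gained plus heat lost sum to zero:
330·0.79·(T − 228) + 167·1.67·(T − 23.6) + 176·0.227·(T − 23.6) = 0
260.7(T − 228) + 278.89(T − 23.6) + 39.95(T − 23.6) = 0
579.54 T = 66964
T = 66964/579.54 ≈ 115.55 °C

T_f ≈ 115.5 °C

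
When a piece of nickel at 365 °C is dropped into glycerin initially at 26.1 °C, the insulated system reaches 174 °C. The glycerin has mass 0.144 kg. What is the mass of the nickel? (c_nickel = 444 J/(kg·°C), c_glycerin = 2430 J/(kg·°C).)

Net heat exchanged in the isolated system is zero:
m·444·(174 − 365) + 0.144·2430·(174 − 26.1) = 0
-84804 m = -51753
m = -51753/-84804 ≈ 0.6103 kg

m ≈ 0.61 kg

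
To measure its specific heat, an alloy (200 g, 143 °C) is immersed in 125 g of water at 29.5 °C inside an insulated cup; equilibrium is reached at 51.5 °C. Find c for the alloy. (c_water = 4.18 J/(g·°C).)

Heat lost by the alloy = heat gained by the water:
200×c×(143 − 51.5) = 125×4.18×(51.5 − 29.5)
18300 c = 11495  ⇒  c ≈ 0.6281 J/(g·°C)

c ≈ 0.628 J/(g·°C)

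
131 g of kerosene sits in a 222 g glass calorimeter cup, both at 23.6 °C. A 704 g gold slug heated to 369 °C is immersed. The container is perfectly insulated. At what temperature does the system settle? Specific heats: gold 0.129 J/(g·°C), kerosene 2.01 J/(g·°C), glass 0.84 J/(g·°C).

T_f ≈ 81.6 °C

Conservation of energy gives ΣQ = 0:
704×0.129×(T − 369) + 131×2.01×(T − 23.6) + 222×0.84×(T − 23.6) = 0
540.61 T = 44126
T ≈ 81.62 °C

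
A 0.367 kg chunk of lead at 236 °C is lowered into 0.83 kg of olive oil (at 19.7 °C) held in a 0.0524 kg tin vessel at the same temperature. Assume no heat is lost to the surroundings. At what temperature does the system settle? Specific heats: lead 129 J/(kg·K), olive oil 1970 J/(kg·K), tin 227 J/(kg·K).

T_f = Σ m_i c_i T_i / Σ m_i c_i:
T_f = (47.34·236 + 1635.1·19.7 + 11.89·19.7) / (47.34 + 1635.1 + 11.89)
    = 43619 / 1694.3 ≈ 25.74 °C

T_f ≈ 25.7 °C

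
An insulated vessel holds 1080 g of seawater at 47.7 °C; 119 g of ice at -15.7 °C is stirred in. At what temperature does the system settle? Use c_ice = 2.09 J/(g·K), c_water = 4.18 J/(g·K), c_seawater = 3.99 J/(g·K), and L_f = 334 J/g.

T_f ≈ 33.7 °C

Net heat exchanged in the isolated system is zero:
ice -15.7→0 °C: 119·2.09·15.7 = 3904.7; melt ice: 119·334 = 39746; meltwater 0→T: 119·4.18·T = 497.42 T; seawater cools: 1080·3.99·(T − 47.7) = 4309.2(T − 47.7)
4806.6 T = 205549 − 43651 = 161898
T ≈ 33.68 °C (positive, so assuming full melt was valid).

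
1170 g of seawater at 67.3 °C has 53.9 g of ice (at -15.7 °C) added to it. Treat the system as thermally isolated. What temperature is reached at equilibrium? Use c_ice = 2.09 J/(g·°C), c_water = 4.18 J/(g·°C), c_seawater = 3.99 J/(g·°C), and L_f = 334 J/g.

T_f ≈ 60.2 °C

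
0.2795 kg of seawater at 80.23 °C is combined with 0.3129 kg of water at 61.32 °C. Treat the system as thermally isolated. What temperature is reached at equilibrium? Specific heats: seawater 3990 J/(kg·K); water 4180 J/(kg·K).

T_f ≈ 70.0 °C

Heat gained plus heat lost sum to zero:
0.2795·3990·(T − 80.23) + 0.3129·4180·(T − 61.32) = 0
1115.2(T − 80.23) + 1307.9(T − 61.32) = 0
(1115.2 + 1307.9) T = 1115.2·80.23 + 1307.9·61.32
T = 169675/2423.1 ≈ 70.02 °C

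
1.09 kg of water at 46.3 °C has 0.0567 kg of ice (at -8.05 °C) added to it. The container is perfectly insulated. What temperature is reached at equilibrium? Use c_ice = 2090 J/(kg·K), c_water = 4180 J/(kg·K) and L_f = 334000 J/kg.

Let T be the final temperature. ΣQ_i = 0:
warm ice to 0 °C: 0.0567·2090·(0 − (-8.05)) = 953.95
  melt ice: 0.0567·334000 = 18938
  meltwater 0→T: 0.0567·4180·T = 237.01 T
  water: 4556.2(T − 46.3)
4793.2 T = 210952 − 19892 = 191060
T ≈ 39.86 °C. Since T > 0 °C, the all-ice-melts assumption holds.

T_f ≈ 39.9 °C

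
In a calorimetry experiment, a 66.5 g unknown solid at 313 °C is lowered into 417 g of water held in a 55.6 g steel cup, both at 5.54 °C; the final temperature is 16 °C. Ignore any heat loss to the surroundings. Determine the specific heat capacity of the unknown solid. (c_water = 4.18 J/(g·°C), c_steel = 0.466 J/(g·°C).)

c ≈ 0.937 J/(g·°C)

Setting the total heat transfer to zero:
66.5·c·(16 − 313) + 417·4.18·(16 − 5.54) + 55.6·0.466·(16 − 5.54) = 0
-19750 c = -18503
c = -18503/-19750 ≈ 0.9369 J/(g·°C)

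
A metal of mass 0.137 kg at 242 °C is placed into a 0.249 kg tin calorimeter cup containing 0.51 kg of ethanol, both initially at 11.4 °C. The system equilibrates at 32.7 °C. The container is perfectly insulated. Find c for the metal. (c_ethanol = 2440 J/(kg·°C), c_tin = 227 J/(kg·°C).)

Conservation of energy gives ΣQ = 0:
0.137×c×(32.7 − 242) + 0.51×2440×(32.7 − 11.4) + 0.249×227×(32.7 − 11.4) = 0
-28.67 c = -27710
c = -27710/-28.67 ≈ 966.4 J/(kg·°C)

c ≈ 966 J/(kg·°C)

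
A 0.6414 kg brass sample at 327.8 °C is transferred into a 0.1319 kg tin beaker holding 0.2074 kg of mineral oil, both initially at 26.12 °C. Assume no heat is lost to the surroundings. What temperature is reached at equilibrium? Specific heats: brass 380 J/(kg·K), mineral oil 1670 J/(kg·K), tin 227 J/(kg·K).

T_f ≈ 144.7 °C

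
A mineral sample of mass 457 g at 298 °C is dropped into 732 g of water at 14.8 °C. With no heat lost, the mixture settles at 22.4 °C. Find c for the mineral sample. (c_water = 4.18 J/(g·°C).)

m_s c (T_s − T_f) = m_water c_water (T_f − T_0):
457·c·(298 − 22.4) = 732·4.18·(22.4 − 14.8)
125949 c = 23254  ⇒  c ≈ 0.1846 J/(g·°C)

c ≈ 0.185 J/(g·°C)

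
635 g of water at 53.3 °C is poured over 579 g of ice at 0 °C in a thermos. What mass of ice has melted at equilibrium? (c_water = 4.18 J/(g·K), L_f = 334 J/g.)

m_melted ≈ 424 g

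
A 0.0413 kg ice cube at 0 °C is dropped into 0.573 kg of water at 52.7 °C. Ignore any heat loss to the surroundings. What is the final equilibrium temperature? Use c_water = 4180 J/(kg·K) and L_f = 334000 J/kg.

T_f ≈ 43.8 °C

Energy conservation, ΣQ = 0:
fusion: m_ice L_f = 0.0413·334000 = 13794
  warm the meltwater: 172.63 T
  water cools: 0.573·4180·(T − 52.7) = 2395.1(T − 52.7)
2567.8 T = 126224 − 13794 = 112430
T ≈ 43.78 °C. Since T > 0 °C, the all-ice-melts assumption holds.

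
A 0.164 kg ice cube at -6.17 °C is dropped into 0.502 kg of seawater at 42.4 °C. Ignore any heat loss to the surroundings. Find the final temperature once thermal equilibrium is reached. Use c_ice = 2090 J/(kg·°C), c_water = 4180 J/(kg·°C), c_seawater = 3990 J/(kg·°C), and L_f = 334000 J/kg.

Energy conservation, ΣQ = 0:
ice -6.17→0 °C: 0.164×2090×6.17 = 2114.8; melt ice: 0.164×334000 = 54776; meltwater 0→T: 0.164×4180×T = 685.52 T; seawater cools: 0.502×3990×(T − 42.4) = 2003(T − 42.4)
2688.5 T = 84926 − 56891 = 28036
T ≈ 10.43 °C — above 0 °C, consistent with complete melting.

T_f ≈ 10.4 °C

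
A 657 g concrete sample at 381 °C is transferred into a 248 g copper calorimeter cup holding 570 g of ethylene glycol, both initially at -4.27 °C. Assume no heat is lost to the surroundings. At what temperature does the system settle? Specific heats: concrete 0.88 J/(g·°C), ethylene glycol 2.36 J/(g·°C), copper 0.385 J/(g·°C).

T_f ≈ 106.1 °C

Let T be the final temperature. ΣQ_i = 0:
657×0.88×(T − 381) + 570×2.36×(T − (-4.27)) + 248×0.385×(T − (-4.27)) = 0
578.16(T − 381) + 1345.2(T − (-4.27)) + 95.48(T − (-4.27)) = 0
(578.16 + 1345.2 + 95.48) T = 578.16×381 + 1345.2×(-4.27) + 95.48×(-4.27)
T ≈ 106.06 °C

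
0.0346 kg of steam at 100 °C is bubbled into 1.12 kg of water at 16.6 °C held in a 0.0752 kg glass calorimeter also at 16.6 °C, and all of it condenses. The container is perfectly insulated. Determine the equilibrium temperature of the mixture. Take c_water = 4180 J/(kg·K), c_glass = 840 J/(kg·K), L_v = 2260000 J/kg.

Energy balance with sensible and latent terms:
condense steam: −0.0346×2260000 = −78196; condensate cools 100→T: 0.0346×4180×(T − 100) = 144.63(T − 100); original water: 4681.6(T − 16.6); glass cup: 0.0752×840×(T − 16.6) = 63.17(T − 16.6)
4889.4 T = 78196 + 14463 + 78763 = 171422
T ≈ 35.06 °C, under the boiling point, so the assumption holds.

T_f ≈ 35.1 °C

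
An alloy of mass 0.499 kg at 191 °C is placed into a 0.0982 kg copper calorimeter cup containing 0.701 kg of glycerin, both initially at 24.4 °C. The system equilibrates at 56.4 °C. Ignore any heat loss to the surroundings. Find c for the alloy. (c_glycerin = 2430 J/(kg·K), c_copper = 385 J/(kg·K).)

Let T be the final temperature. ΣQ_i = 0:
0.499×c×(56.4 − 191) + 0.701×2430×(56.4 − 24.4) + 0.0982×385×(56.4 − 24.4) = 0
-67.17 c = -55720
c = -55720/-67.17 ≈ 829.6 J/(kg·K)

c ≈ 830 J/(kg·K)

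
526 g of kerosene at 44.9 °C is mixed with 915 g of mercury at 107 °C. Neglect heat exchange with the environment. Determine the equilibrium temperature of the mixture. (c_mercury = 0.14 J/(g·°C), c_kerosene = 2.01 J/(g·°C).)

T_f = Σ m_i c_i T_i / Σ m_i c_i:
T_f = (128.1*107 + 1057.3*44.9) / (128.1 + 1057.3)
    = 61178 / 1185.4 ≈ 51.61 °C

T_f ≈ 51.6 °C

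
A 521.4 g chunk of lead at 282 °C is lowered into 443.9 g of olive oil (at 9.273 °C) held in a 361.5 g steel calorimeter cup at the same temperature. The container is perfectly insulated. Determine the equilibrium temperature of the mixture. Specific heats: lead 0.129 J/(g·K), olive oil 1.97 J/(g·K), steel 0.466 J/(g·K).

Net heat exchanged in the isolated system is zero:
521.4*0.129*(T − 282) + 443.9*1.97*(T − 9.273) + 361.5*0.466*(T − 9.273) = 0
1110.2 T = 28639
T ≈ 25.80 °C

T_f ≈ 25.8 °C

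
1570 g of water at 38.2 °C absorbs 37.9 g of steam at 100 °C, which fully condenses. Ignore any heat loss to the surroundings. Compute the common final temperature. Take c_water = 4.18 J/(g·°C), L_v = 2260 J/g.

T_f ≈ 52.4 °C

Setting the total heat transfer to zero:
latent heat released on condensation: 37.9·2260 = 85654; condensate cools 100→T: 37.9·4.18·(T − 100) = 158.42(T − 100); water warms: 1570·4.18·(T − 38.2) = 6562.6(T − 38.2)
6721 T = 85654 + 15842 + 250691 = 352188
T ≈ 52.40 °C (< 100 °C, so full condensation is consistent).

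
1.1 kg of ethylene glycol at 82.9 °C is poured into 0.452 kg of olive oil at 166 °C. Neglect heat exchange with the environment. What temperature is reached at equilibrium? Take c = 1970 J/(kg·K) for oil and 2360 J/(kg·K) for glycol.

T_f ≈ 104.1 °C

|Q_oil| = |Q_glycol|:
0.452*1970*(166 − T) = 1.1*2360*(T − 82.9)
890.44(166 − T) = 2596(T − 82.9)
3486.4 T = 363021  ⇒  T ≈ 104.12 °C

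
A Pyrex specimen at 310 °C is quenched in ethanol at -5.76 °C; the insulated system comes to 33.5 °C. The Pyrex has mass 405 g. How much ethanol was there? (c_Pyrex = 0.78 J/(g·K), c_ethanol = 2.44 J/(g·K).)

Setting the total heat transfer to zero:
405×0.78×(33.5 − 310) + m×2.44×(33.5 − (-5.76)) = 0
95.79 m = 87346
m = 87346/95.79 ≈ 911.8 g

m ≈ 912 g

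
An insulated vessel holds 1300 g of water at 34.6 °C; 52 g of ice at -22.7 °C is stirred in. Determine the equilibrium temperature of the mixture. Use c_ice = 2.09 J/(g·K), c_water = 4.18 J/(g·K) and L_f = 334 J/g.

T_f ≈ 29.8 °C

Conservation of energy gives ΣQ = 0:
ice -22.7→0 °C: 52×2.09×22.7 = 2467; latent heat to melt: 52×334 = 17368; warm the meltwater: 217.36 T; water: 5434(T − 34.6)
5651.4 T = 188016 − 19835 = 168181
T ≈ 29.76 °C — above 0 °C, consistent with complete melting.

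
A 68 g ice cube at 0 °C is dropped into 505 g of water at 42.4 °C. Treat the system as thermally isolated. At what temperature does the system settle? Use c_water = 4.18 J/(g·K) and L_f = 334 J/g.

T_f ≈ 27.9 °C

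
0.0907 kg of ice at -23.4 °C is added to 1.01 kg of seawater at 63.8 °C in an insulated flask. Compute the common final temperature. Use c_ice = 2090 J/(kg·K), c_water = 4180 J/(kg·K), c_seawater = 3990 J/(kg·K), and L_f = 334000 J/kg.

T_f ≈ 50.4 °C

Sum of m c ΔT and latent-heat terms is zero:
ice -23.4→0 °C: 0.0907×2090×23.4 = 4435.8; melt ice: 0.0907×334000 = 30294; warm the meltwater: 379.13 T; seawater cools: 1.01×3990×(T − 63.8) = 4029.9(T − 63.8)
4409 T = 257108 − 34730 = 222378
T ≈ 50.44 °C — above 0 °C, consistent with complete melting.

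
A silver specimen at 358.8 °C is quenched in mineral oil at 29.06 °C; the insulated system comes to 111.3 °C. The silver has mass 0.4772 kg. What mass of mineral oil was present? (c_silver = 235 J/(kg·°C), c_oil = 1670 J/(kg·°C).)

m ≈ 0.202 kg

|Q_silver| = |Q_oil|:
0.4772·235·(358.8 − 111.3) = m·1670·(111.3 − 29.06)
137341 m = 27755  ⇒  m ≈ 0.2021 kg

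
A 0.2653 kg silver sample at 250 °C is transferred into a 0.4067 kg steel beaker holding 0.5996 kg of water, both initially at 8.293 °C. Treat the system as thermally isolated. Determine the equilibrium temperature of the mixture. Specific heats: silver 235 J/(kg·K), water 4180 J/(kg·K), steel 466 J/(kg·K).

T_f ≈ 13.8 °C

Net heat exchanged in the isolated system is zero:
0.2653·235·(T − 250) + 0.5996·4180·(T − 8.293) + 0.4067·466·(T − 8.293) = 0
2758.2 T = 37943
T = 37943 / 2758.2 = 13.8 °C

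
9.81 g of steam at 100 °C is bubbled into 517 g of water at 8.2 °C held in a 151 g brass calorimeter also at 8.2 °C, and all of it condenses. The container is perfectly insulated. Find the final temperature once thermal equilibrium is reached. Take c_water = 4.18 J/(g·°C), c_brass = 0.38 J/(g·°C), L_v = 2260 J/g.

T_f ≈ 19.7 °C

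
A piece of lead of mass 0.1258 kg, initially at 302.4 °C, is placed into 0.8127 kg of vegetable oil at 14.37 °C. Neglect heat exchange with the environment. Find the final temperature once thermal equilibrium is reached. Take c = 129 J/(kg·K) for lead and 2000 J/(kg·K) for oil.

T_f ≈ 17.2 °C

Heat gained plus heat lost sum to zero:
0.1258*129*(T − 302.4) + 0.8127*2000*(T − 14.37) = 0
1641.6 T = 28264
T = 28264 / 1641.6 = 17.2 °C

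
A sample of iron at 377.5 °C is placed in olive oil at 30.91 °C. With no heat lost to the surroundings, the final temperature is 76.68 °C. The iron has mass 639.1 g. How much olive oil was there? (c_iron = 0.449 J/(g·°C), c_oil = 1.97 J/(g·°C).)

|Q_iron| = |Q_oil|:
639.1·0.449·(377.5 − 76.68) = m·1.97·(76.68 − 30.91)
90.17 m = 86322  ⇒  m ≈ 957.4 g

m ≈ 957 g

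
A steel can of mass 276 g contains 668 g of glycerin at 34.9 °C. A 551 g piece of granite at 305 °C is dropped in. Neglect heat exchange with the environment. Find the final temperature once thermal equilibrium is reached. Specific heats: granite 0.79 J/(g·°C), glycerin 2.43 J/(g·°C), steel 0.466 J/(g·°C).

Energy conservation, ΣQ = 0:
551·0.79·(T − 305) + 668·2.43·(T − 34.9) + 276·0.466·(T − 34.9) = 0
435.29(T − 305) + 1623.2(T − 34.9) + 128.62(T − 34.9) = 0
2187.1 T = 193903
T = 193903/2187.1 ≈ 88.66 °C

T_f ≈ 88.7 °C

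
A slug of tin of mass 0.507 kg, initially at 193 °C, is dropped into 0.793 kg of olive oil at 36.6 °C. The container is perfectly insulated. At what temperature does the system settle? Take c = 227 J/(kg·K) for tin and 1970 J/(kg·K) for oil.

T_f ≈ 47.3 °C

Energy conservation, ΣQ = 0:
0.507·227·(T − 193) + 0.793·1970·(T − 36.6) = 0
115.09(T − 193) + 1562.2(T − 36.6) = 0
(115.09 + 1562.2) T = 115.09·193 + 1562.2·36.6
T = 79389/1677.3 ≈ 47.33 °C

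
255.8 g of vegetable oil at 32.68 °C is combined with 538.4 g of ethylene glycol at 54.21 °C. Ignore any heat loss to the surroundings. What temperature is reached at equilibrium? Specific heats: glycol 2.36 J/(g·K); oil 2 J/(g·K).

T_f ≈ 48.0 °C

Net heat exchanged in the isolated system is zero:
538.4*2.36*(T − 54.21) + 255.8*2*(T − 32.68) = 0
1270.6(T − 54.21) + 511.6(T − 32.68) = 0
1782.2 T = 85600
T ≈ 48.03 °C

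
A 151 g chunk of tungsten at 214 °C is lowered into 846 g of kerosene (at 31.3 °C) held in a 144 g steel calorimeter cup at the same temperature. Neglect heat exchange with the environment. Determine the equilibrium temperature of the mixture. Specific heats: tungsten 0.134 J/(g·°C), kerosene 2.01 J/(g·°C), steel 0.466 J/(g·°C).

T_f ≈ 33.4 °C

Let T be the final temperature. ΣQ_i = 0:
151·0.134·(T − 214) + 846·2.01·(T − 31.3) + 144·0.466·(T − 31.3) = 0
20.23(T − 214) + 1700.5(T − 31.3) + 67.1(T − 31.3) = 0
1787.8 T = 59655
T = 59655/1787.8 ≈ 33.37 °C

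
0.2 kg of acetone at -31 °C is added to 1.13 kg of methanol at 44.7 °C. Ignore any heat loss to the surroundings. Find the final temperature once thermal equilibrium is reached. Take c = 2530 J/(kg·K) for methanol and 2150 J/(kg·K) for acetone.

Net heat exchanged in the isolated system is zero:
1.13·2530·(T − 44.7) + 0.2·2150·(T − (-31)) = 0
2858.9(T − 44.7) + 430(T − (-31)) = 0
(2858.9 + 430) T = 2858.9·44.7 + 430·(-31)
T = 114463/3288.9 ≈ 34.80 °C

T_f ≈ 34.8 °C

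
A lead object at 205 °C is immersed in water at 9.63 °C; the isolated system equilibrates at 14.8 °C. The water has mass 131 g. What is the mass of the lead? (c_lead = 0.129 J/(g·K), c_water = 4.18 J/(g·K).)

m ≈ 115 g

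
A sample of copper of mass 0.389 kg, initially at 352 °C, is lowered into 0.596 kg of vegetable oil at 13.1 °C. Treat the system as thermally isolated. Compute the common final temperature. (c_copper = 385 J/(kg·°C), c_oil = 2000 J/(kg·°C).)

T_f ≈ 50.9 °C

Taking heat into each body as positive, Σ m c ΔT = 0:
0.389×385×(T − 352) + 0.596×2000×(T − 13.1) = 0
149.77(T − 352) + 1192(T − 13.1) = 0
1341.8 T = 68332
T = 68332/1341.8 ≈ 50.93 °C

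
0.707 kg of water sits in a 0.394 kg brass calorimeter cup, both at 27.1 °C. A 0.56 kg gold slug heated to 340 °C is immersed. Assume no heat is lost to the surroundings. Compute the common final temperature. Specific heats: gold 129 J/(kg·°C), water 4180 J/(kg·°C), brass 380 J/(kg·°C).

Let T be the final temperature. ΣQ_i = 0:
0.56*129*(T − 340) + 0.707*4180*(T − 27.1) + 0.394*380*(T − 27.1) = 0
72.24(T − 340) + 2955.3(T − 27.1) + 149.72(T − 27.1) = 0
3177.2 T = 108707
T = 108707 / 3177.2 = 34.2 °C

T_f ≈ 34.2 °C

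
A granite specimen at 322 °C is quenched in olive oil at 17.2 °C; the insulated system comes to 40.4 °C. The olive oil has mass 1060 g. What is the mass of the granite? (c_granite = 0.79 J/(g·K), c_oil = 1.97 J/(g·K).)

m ≈ 218 g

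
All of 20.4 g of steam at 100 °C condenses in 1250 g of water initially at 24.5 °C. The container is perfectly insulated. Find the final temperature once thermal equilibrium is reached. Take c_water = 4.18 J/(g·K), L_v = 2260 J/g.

T_f ≈ 34.4 °C

Net heat exchanged in the isolated system is zero:
condense steam: −20.4×2260 = −46104
  condensate cools 100→T: 20.4×4.18×(T − 100) = 85.27(T − 100)
  water warms: 1250×4.18×(T − 24.5) = 5225(T − 24.5)
5310.3 T = 46104 + 8527.2 + 128012 = 182644
T ≈ 34.39 °C — below 100 °C, confirming all the steam condensed.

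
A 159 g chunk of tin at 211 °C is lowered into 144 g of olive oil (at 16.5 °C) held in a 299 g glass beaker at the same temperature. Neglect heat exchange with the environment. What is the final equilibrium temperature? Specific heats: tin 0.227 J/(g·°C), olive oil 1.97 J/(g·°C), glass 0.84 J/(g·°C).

T_f ≈ 28.8 °C

Conservation of energy gives ΣQ = 0:
159·0.227·(T − 211) + 144·1.97·(T − 16.5) + 299·0.84·(T − 16.5) = 0
36.09(T − 211) + 283.68(T − 16.5) + 251.16(T − 16.5) = 0
570.93 T = 16440
T ≈ 28.80 °C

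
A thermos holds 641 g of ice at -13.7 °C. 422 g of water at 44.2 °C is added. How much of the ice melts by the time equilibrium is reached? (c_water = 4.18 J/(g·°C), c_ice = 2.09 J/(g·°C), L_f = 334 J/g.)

m_melted ≈ 178 g

Heat available from the water dropping to 0 °C: 422×4.18×44.2 = 77967 J.
Of that, 641×2.09×13.7 = 18354 J goes to bring the ice to 0 °C, leaving 59613 J.
Melting all 641 g of ice would need 641×334 = 214094 J.
59613 J < 214094 J, so only part of the ice melts and the system sits at 0 °C.
Mass melted = 59613/334 ≈ 178.5 g.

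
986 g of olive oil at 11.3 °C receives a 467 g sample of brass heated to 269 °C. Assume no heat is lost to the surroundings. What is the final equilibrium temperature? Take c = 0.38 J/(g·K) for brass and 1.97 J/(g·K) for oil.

T_f ≈ 32.9 °C

Taking heat into each body as positive, Σ m c ΔT = 0:
467*0.38*(T − 269) + 986*1.97*(T − 11.3) = 0
177.46(T − 269) + 1942.4(T − 11.3) = 0
(177.46 + 1942.4) T = 177.46*269 + 1942.4*11.3
T ≈ 32.87 °C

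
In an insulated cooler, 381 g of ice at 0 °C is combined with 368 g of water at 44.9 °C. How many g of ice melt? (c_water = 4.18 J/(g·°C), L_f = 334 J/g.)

Water can give up m c ΔT = 368×4.18×44.9 = 69067 J before reaching 0 °C.
Melting all 381 g of ice would need 381×334 = 127254 J.
Since 69067 < 127254 J, not all the ice melts; equilibrium is at 0 °C.
Mass melted = 69067/334 ≈ 206.8 g.

m_melted ≈ 207 g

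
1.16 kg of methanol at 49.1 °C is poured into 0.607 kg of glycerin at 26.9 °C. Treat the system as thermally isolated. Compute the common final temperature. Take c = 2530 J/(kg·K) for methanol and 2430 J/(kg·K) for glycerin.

Conservation of energy gives ΣQ = 0:
1.16×2530×(T − 49.1) + 0.607×2430×(T − 26.9) = 0
2934.8(T − 49.1) + 1475(T − 26.9) = 0
(2934.8 + 1475) T = 2934.8×49.1 + 1475×26.9
T = 183776 / 4409.8 = 41.7 °C

T_f ≈ 41.7 °C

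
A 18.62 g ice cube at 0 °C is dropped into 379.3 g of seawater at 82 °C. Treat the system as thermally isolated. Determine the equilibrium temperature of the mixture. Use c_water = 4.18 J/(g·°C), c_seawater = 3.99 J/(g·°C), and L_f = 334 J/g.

Heat gained plus heat lost sum to zero:
fusion: m_ice L_f = 18.62·334 = 6219.1
  warm the meltwater: 77.83 T
  seawater cools: 379.3·3.99·(T − 82) = 1513.4(T − 82)
1591.2 T = 124099 − 6219.1 = 117880
T ≈ 74.08 °C (positive, so assuming full melt was valid).

T_f ≈ 74.1 °C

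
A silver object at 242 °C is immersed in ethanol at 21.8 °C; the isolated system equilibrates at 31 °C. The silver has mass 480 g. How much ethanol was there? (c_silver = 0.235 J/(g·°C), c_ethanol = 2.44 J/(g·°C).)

m ≈ 1060 g

Setting the total heat transfer to zero:
480·0.235·(31 − 242) + m·2.44·(31 − 21.8) = 0
22.45 m = 23801
m = 23801/22.45 ≈ 1060 g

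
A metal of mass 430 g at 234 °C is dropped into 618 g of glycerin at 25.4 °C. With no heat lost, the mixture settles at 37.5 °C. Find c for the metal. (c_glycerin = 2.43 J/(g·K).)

c ≈ 0.215 J/(g·K)

Let T be the final temperature. ΣQ_i = 0:
430×c×(37.5 − 234) + 618×2.43×(37.5 − 25.4) = 0
-84495 c = -18171
c = -18171/-84495 ≈ 0.2151 J/(g·K)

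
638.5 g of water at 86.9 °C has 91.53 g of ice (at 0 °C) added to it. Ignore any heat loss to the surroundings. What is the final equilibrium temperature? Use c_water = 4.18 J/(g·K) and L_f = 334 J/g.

T_f ≈ 66.0 °C

Sum of m c ΔT and latent-heat terms is zero:
latent heat to melt: 91.53·334 = 30571; warm the meltwater: 382.6 T; water cools: 638.5·4.18·(T − 86.9) = 2668.9(T − 86.9)
3051.5 T = 231930 − 30571 = 201359
T ≈ 65.99 °C (positive, so assuming full melt was valid).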